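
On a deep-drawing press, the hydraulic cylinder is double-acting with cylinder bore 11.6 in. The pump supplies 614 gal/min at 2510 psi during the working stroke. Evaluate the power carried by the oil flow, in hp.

Hydraulic power = P × Q

W ≈ 899 hp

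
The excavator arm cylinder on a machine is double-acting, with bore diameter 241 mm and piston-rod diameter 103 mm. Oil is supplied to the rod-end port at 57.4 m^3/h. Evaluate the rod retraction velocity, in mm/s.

v ≈ 428 mm/s

Rod-side annular area A_ann = π/4 × (241² − 103²) = 37280 mm^2
Flow into the rod-end port fills the annular volume.
v = Q / A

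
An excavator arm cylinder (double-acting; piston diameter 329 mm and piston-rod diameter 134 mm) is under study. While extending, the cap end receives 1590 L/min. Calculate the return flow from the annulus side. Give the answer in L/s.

Q_out ≈ 22.1 L/s

Cap-side area A_cap = π/4 × (329 mm)² = 85010 mm^2
Rod-side annular area A_ann = π/4 × (329² − 134²) = 70910 mm^2
Piston speed v = Q_in/A_cap; rod-end outflow Q_out = v × A_ann = Q_in × A_ann/A_cap.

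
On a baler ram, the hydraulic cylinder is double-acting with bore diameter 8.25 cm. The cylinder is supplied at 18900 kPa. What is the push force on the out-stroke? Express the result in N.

Cap-side area A_cap = π/4 × (8.25 cm)² = 53.46 cm^2
F = P × A_cap = 18900 kPa × A_cap

F ≈ 1.01e5 N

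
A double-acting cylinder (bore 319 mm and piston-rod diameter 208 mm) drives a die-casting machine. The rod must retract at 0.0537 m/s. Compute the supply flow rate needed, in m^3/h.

Q ≈ 8.88 m^3/h

Rod-side annular area A_ann = π/4 × (319² − 208²) = 45940 mm^2
Q = A × v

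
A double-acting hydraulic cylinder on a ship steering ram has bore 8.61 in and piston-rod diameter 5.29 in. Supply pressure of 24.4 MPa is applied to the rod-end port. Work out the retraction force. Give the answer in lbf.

F ≈ 1.28e5 lbf

Rod-side annular area A_ann = π/4 × (8.61² − 5.29²) = 36.24 in^2
On retraction the pressure acts on the annular area (bore minus rod).
F = P × A_ann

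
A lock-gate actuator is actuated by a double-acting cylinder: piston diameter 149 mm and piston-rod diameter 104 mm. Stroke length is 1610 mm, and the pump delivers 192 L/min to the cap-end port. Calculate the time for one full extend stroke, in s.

t ≈ 8.77 s

Cap-side area A_cap = π/4 × (149 mm)² = 17440 mm^2
Swept volume V = A × L; t = V / Q = A·L / Q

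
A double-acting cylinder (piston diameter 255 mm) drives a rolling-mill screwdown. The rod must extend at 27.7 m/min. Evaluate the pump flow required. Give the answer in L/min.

Cap-side area A_cap = π/4 × (255 mm)² = 51070 mm^2
Q = A × v

Q ≈ 1410 L/min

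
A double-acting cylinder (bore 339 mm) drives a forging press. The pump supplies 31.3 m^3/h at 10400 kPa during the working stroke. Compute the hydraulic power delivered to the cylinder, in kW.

W ≈ 90.4 kW

Hydraulic power = P × Q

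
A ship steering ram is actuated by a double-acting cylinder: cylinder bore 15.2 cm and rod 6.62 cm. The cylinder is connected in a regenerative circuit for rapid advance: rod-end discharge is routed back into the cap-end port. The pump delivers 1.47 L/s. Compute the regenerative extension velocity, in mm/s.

v ≈ 427 mm/s

In regeneration the rod-end outflow joins the pump flow into the cap end, so the net volume the pump must supply per unit advance equals the rod cross-section area.
Rod cross-section A_rod = π/4 × (6.62 cm)² = 34.42 cm^2
v = Q_pump / A_rod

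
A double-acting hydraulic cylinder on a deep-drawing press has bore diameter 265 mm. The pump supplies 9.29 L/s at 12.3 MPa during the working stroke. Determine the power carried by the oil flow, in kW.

W ≈ 114 kW

Hydraulic power = P × Q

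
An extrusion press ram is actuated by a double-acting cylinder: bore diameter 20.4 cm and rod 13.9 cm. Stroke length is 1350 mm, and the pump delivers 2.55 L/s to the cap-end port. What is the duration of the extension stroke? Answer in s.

t ≈ 17.3 s

Cap-side area A_cap = π/4 × (20.4 cm)² = 326.9 cm^2
Swept volume V = A × L; t = V / Q = A·L / Q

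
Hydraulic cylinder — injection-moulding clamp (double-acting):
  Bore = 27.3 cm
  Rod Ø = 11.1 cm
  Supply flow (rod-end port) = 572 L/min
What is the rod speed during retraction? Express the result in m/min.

Rod-side annular area A_ann = π/4 × (27.3² − 11.1²) = 488.6 cm^2
Flow into the rod-end port fills the annular volume.
v = Q / A

v ≈ 11.7 m/min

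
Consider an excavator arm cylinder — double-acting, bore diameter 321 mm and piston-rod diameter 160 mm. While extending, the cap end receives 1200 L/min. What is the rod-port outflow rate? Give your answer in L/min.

Q_out ≈ 902 L/min

Cap-side area A_cap = π/4 × (321 mm)² = 80930 mm^2
Rod-side annular area A_ann = π/4 × (321² − 160²) = 60820 mm^2
Piston speed v = Q_in/A_cap; rod-end outflow Q_out = v × A_ann = Q_in × A_ann/A_cap.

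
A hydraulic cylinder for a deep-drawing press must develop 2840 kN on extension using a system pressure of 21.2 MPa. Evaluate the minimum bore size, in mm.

D ≈ 413 mm

Extension force acts on the full piston face: F = P × (π/4)D².
D = √(4F / (πP)) = √(4 × 2840 kN / (π × 21.2 MPa))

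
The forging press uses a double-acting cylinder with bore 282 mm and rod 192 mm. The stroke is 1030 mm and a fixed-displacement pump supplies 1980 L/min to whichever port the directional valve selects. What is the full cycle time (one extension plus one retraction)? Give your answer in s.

t ≈ 3.00 s

Cap-side area A_cap = π/4 × (282 mm)² = 62460 mm^2
Rod-side annular area A_ann = π/4 × (282² − 192²) = 33510 mm^2
t_ext = A_cap·L/Q = 1.949 s
t_ret = A_ann·L/Q = 1.046 s
t_cycle = t_ext + t_ret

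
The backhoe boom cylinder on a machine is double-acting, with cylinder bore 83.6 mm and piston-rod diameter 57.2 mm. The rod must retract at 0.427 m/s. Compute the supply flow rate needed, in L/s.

Q ≈ 1.25 L/s

Rod-side annular area A_ann = π/4 × (83.6² − 57.2²) = 2919 mm^2
Q = A × v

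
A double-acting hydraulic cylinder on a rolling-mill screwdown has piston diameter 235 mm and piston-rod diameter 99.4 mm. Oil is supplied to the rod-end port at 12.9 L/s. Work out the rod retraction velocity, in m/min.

v ≈ 21.7 m/min

Rod-side annular area A_ann = π/4 × (235² − 99.4²) = 35610 mm^2
Flow into the rod-end port fills the annular volume.
v = Q / A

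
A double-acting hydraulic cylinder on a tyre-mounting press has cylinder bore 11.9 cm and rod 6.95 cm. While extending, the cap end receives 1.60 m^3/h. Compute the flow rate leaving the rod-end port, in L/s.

Q_out ≈ 0.293 L/s

Cap-side area A_cap = π/4 × (11.9 cm)² = 111.2 cm^2
Rod-side annular area A_ann = π/4 × (11.9² − 6.95²) = 73.28 cm^2
Piston speed v = Q_in/A_cap; rod-end outflow Q_out = v × A_ann = Q_in × A_ann/A_cap.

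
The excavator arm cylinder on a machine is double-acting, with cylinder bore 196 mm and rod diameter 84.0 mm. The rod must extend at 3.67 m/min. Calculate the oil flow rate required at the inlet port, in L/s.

Cap-side area A_cap = π/4 × (196 mm)² = 30170 mm^2
Q = A × v

Q ≈ 1.85 L/s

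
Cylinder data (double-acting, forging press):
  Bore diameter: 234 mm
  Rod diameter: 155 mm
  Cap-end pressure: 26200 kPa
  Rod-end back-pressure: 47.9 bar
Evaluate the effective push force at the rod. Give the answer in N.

Cap-side area A_cap = π/4 × (234 mm)² = 43010 mm^2
Rod-side annular area A_ann = π/4 × (234² − 155²) = 24140 mm^2
Net thrust = P_cap·A_cap − P_rod·A_ann = 1.127e6 N − 1.156e5 N

F ≈ 1.01e6 N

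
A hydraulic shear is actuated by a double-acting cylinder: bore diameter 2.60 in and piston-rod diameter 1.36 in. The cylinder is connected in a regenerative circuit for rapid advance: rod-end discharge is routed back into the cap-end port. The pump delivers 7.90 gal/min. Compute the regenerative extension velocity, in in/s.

v ≈ 20.9 in/s

In regeneration the rod-end outflow joins the pump flow into the cap end, so the net volume the pump must supply per unit advance equals the rod cross-section area.
Rod cross-section A_rod = π/4 × (1.36 in)² = 1.453 in^2
v = Q_pump / A_rod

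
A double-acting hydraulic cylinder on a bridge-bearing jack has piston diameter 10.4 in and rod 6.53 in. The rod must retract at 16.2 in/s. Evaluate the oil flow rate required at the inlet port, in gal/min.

Rod-side annular area A_ann = π/4 × (10.4² − 6.53²) = 51.46 in^2
Q = A × v

Q ≈ 217 gal/min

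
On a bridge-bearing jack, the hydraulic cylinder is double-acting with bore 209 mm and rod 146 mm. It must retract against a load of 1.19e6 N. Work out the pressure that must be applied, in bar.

P ≈ 677 bar

Rod-side annular area A_ann = π/4 × (209² − 146²) = 17570 mm^2
Retraction: pressure acts on the annular area.
P = F / A = 1.19e6 N / A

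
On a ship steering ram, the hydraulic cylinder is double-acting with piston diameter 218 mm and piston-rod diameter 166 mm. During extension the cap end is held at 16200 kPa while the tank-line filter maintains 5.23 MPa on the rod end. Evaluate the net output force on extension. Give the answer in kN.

Cap-side area A_cap = π/4 × (218 mm)² = 37330 mm^2
Rod-side annular area A_ann = π/4 × (218² − 166²) = 15680 mm^2
Net thrust = P_cap·A_cap − P_rod·A_ann = 604.7 kN − 82.02 kN

F ≈ 523 kN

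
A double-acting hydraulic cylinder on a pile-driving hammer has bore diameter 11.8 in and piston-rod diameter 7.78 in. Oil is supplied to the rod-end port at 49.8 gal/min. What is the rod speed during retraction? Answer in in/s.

Rod-side annular area A_ann = π/4 × (11.8² − 7.78²) = 61.82 in^2
Flow into the rod-end port fills the annular volume.
v = Q / A

v ≈ 3.10 in/s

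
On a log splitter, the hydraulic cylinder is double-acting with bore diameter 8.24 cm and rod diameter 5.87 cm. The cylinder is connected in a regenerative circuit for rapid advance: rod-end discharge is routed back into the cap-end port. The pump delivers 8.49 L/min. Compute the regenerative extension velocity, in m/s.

In regeneration the rod-end outflow joins the pump flow into the cap end, so the net volume the pump must supply per unit advance equals the rod cross-section area.
Rod cross-section A_rod = π/4 × (5.87 cm)² = 27.06 cm^2
v = Q_pump / A_rod

v ≈ 0.0523 m/s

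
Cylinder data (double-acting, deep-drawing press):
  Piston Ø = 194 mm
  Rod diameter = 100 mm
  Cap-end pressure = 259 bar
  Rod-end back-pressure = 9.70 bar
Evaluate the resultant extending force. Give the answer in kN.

F ≈ 745 kN

Cap-side area A_cap = π/4 × (194 mm)² = 29560 mm^2
Rod-side annular area A_ann = π/4 × (194² − 100²) = 21710 mm^2
Net thrust = P_cap·A_cap − P_rod·A_ann = 765.6 kN − 21.05 kN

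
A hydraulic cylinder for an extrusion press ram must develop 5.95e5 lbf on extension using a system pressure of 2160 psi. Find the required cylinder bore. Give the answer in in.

Extension force acts on the full piston face: F = P × (π/4)D².
D = √(4F / (πP)) = √(4 × 5.95e5 lbf / (π × 2160 psi))

D ≈ 18.7 in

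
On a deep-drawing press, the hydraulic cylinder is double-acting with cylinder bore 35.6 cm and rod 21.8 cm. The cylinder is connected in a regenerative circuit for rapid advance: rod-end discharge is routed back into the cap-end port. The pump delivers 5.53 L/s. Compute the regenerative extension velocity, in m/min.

In regeneration the rod-end outflow joins the pump flow into the cap end, so the net volume the pump must supply per unit advance equals the rod cross-section area.
Rod cross-section A_rod = π/4 × (21.8 cm)² = 373.3 cm^2
v = Q_pump / A_rod

v ≈ 8.89 m/min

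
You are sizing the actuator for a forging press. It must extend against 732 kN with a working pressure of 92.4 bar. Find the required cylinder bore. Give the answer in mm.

Extension force acts on the full piston face: F = P × (π/4)D².
D = √(4F / (πP)) = √(4 × 732 kN / (π × 92.4 bar))

D ≈ 318 mm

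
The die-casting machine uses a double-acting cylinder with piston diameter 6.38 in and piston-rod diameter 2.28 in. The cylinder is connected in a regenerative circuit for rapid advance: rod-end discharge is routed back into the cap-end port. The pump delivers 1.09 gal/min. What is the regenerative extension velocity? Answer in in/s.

v ≈ 1.03 in/s

In regeneration the rod-end outflow joins the pump flow into the cap end, so the net volume the pump must supply per unit advance equals the rod cross-section area.
Rod cross-section A_rod = π/4 × (2.28 in)² = 4.083 in^2
v = Q_pump / A_rod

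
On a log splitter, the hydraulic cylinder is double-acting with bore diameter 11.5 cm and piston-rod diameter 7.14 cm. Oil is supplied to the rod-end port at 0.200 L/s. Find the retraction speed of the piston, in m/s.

v ≈ 0.0313 m/s

Rod-side annular area A_ann = π/4 × (11.5² − 7.14²) = 63.83 cm^2
Flow into the rod-end port fills the annular volume.
v = Q / A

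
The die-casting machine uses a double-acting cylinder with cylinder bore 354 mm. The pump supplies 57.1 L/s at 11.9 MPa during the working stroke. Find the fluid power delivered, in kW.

Hydraulic power = P × Q

W ≈ 679 kW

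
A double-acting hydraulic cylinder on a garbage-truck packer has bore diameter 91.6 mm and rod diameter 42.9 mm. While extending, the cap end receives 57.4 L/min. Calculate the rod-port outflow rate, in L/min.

Q_out ≈ 44.8 L/min

Cap-side area A_cap = π/4 × (91.6 mm)² = 6590 mm^2
Rod-side annular area A_ann = π/4 × (91.6² − 42.9²) = 5144 mm^2
Piston speed v = Q_in/A_cap; rod-end outflow Q_out = v × A_ann = Q_in × A_ann/A_cap.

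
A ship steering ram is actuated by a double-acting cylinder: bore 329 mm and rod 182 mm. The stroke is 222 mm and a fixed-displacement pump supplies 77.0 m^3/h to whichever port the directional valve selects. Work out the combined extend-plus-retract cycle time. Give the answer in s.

t ≈ 1.49 s

Cap-side area A_cap = π/4 × (329 mm)² = 85010 mm^2
Rod-side annular area A_ann = π/4 × (329² − 182²) = 59000 mm^2
t_ext = A_cap·L/Q = 0.8824 s
t_ret = A_ann·L/Q = 0.6123 s
t_cycle = t_ext + t_ret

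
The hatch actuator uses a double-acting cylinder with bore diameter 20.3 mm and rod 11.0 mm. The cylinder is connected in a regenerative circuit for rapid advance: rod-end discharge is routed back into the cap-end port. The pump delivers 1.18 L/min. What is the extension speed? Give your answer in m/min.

v ≈ 12.4 m/min

In regeneration the rod-end outflow joins the pump flow into the cap end, so the net volume the pump must supply per unit advance equals the rod cross-section area.
Rod cross-section A_rod = π/4 × (11.0 mm)² = 95.03 mm^2
v = Q_pump / A_rod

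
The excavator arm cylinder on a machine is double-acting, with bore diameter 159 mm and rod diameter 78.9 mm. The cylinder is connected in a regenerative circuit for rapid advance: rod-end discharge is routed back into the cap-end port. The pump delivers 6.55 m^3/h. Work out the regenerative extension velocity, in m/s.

v ≈ 0.372 m/s

In regeneration the rod-end outflow joins the pump flow into the cap end, so the net volume the pump must supply per unit advance equals the rod cross-section area.
Rod cross-section A_rod = π/4 × (78.9 mm)² = 4889 mm^2
v = Q_pump / A_rod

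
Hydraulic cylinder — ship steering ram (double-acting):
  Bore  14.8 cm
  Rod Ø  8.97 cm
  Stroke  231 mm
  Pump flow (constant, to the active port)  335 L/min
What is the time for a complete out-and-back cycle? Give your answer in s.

Cap-side area A_cap = π/4 × (14.8 cm)² = 172.0 cm^2
Rod-side annular area A_ann = π/4 × (14.8² − 8.97²) = 108.8 cm^2
t_ext = A_cap·L/Q = 0.7118 s
t_ret = A_ann·L/Q = 0.4503 s
t_cycle = t_ext + t_ret

t ≈ 1.16 s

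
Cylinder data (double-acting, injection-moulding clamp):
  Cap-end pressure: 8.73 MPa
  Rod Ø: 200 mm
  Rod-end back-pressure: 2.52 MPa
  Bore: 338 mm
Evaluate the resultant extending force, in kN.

F ≈ 636 kN

Cap-side area A_cap = π/4 × (338 mm)² = 89730 mm^2
Rod-side annular area A_ann = π/4 × (338² − 200²) = 58310 mm^2
Net thrust = P_cap·A_cap − P_rod·A_ann = 783.3 kN − 146.9 kN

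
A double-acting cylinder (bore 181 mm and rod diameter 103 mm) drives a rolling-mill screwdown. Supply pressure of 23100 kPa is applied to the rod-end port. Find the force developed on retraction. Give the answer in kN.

Rod-side annular area A_ann = π/4 × (181² − 103²) = 17400 mm^2
On retraction the pressure acts on the annular area (bore minus rod).
F = P × A_ann

F ≈ 402 kN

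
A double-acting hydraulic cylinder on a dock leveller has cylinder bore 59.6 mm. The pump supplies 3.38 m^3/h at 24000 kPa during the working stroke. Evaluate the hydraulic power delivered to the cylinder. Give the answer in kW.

Hydraulic power = P × Q

W ≈ 22.5 kW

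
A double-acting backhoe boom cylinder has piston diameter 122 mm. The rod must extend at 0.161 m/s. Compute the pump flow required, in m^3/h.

Q ≈ 6.78 m^3/h

Cap-side area A_cap = π/4 × (122 mm)² = 11690 mm^2
Q = A × v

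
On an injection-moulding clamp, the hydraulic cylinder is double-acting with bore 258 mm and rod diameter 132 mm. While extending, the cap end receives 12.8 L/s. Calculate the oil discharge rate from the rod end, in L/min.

Q_out ≈ 567 L/min

Cap-side area A_cap = π/4 × (258 mm)² = 52280 mm^2
Rod-side annular area A_ann = π/4 × (258² − 132²) = 38590 mm^2
Piston speed v = Q_in/A_cap; rod-end outflow Q_out = v × A_ann = Q_in × A_ann/A_cap.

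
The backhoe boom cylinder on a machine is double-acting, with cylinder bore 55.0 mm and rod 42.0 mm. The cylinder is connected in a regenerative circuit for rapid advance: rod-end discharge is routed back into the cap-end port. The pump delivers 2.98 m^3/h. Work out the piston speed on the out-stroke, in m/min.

In regeneration the rod-end outflow joins the pump flow into the cap end, so the net volume the pump must supply per unit advance equals the rod cross-section area.
Rod cross-section A_rod = π/4 × (42.0 mm)² = 1385 mm^2
v = Q_pump / A_rod

v ≈ 35.8 m/min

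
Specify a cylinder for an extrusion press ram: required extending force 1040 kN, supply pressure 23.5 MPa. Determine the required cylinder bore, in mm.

D ≈ 237 mm

Extension force acts on the full piston face: F = P × (π/4)D².
D = √(4F / (πP)) = √(4 × 1040 kN / (π × 23.5 MPa))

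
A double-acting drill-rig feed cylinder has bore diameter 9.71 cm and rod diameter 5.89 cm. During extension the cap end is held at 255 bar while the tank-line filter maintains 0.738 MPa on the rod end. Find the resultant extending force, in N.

F ≈ 1.85e5 N

Cap-side area A_cap = π/4 × (9.71 cm)² = 74.05 cm^2
Rod-side annular area A_ann = π/4 × (9.71² − 5.89²) = 46.80 cm^2
Net thrust = P_cap·A_cap − P_rod·A_ann = 1.888e5 N − 3454 N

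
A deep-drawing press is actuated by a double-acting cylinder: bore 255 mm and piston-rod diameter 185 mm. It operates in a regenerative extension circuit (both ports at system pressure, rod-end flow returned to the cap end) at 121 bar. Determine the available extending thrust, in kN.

With equal pressure on both faces, forces on the annular region cancel; the net push is pressure × rod cross-section.
Rod cross-section A_rod = π/4 × (185 mm)² = 26880 mm^2
F = P × A_rod

F ≈ 325 kN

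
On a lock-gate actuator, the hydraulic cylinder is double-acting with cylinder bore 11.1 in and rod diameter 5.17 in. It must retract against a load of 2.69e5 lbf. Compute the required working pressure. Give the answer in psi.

P ≈ 3550 psi

Rod-side annular area A_ann = π/4 × (11.1² − 5.17²) = 75.78 in^2
Retraction: pressure acts on the annular area.
P = F / A = 2.69e5 lbf / A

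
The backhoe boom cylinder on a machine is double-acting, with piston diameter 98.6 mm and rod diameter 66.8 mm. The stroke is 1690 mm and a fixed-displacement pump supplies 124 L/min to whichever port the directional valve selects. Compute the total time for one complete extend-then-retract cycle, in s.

Cap-side area A_cap = π/4 × (98.6 mm)² = 7636 mm^2
Rod-side annular area A_ann = π/4 × (98.6² − 66.8²) = 4131 mm^2
t_ext = A_cap·L/Q = 6.244 s
t_ret = A_ann·L/Q = 3.378 s
t_cycle = t_ext + t_ret

t ≈ 9.62 s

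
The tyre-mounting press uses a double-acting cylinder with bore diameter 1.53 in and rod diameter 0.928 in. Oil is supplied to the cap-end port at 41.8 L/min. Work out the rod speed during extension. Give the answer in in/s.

v ≈ 23.1 in/s

Cap-side area A_cap = π/4 × (1.53 in)² = 1.839 in^2
v = Q / A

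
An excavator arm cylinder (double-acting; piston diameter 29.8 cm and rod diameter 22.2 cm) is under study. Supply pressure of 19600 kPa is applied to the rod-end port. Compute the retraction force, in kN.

F ≈ 608 kN

Rod-side annular area A_ann = π/4 × (29.8² − 22.2²) = 310.4 cm^2
On retraction the pressure acts on the annular area (bore minus rod).
F = P × A_ann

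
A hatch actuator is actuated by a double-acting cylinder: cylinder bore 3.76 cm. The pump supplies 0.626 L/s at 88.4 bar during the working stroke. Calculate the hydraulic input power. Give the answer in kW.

Hydraulic power = P × Q

W ≈ 5.53 kW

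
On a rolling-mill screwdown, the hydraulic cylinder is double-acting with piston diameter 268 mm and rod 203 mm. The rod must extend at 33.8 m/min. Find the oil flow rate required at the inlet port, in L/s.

Q ≈ 31.8 L/s

Cap-side area A_cap = π/4 × (268 mm)² = 56410 mm^2
Q = A × v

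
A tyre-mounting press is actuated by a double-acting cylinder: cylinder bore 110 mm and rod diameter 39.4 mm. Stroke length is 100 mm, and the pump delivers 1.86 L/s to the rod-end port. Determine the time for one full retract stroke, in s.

t ≈ 0.445 s

Rod-side annular area A_ann = π/4 × (110² − 39.4²) = 8284 mm^2
Swept volume V = A × L; t = V / Q = A·L / Q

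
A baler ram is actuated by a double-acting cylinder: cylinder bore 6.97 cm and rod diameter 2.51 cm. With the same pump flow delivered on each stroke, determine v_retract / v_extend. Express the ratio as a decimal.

v_ret/v_ext ≈ 1.15

Cap-side area A_cap = π/4 × (6.97 cm)² = 38.16 cm^2
Rod-side annular area A_ann = π/4 × (6.97² − 2.51²) = 33.21 cm^2
For equal Q, v ∝ 1/A, so v_ret/v_ext = A_cap/A_ann.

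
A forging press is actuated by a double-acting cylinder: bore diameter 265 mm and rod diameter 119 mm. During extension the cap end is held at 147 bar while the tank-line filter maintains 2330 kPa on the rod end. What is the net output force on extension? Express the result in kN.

Cap-side area A_cap = π/4 × (265 mm)² = 55150 mm^2
Rod-side annular area A_ann = π/4 × (265² − 119²) = 44030 mm^2
Net thrust = P_cap·A_cap − P_rod·A_ann = 810.8 kN − 102.6 kN

F ≈ 708 kN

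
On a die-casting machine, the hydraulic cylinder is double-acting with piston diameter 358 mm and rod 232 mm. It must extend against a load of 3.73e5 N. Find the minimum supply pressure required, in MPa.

P ≈ 3.71 MPa

Cap-side area A_cap = π/4 × (358 mm)² = 1.007e5 mm^2
P = F / A = 3.73e5 N / A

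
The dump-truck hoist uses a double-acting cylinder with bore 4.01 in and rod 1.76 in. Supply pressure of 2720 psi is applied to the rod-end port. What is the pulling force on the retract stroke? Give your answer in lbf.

F ≈ 27700 lbf

Rod-side annular area A_ann = π/4 × (4.01² − 1.76²) = 10.20 in^2
On retraction the pressure acts on the annular area (bore minus rod).
F = P × A_ann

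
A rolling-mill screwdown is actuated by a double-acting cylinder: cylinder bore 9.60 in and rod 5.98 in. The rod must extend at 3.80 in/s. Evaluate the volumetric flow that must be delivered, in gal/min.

Q ≈ 71.4 gal/min

Cap-side area A_cap = π/4 × (9.60 in)² = 72.38 in^2
Q = A × v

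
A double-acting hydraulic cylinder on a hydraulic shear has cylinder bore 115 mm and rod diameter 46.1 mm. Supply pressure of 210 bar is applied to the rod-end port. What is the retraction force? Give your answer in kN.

Rod-side annular area A_ann = π/4 × (115² − 46.1²) = 8718 mm^2
On retraction the pressure acts on the annular area (bore minus rod).
F = P × A_ann

F ≈ 183 kN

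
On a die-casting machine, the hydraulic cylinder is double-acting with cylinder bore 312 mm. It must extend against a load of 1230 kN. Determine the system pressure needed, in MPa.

Cap-side area A_cap = π/4 × (312 mm)² = 76450 mm^2
P = F / A = 1230 kN / A

P ≈ 16.1 MPa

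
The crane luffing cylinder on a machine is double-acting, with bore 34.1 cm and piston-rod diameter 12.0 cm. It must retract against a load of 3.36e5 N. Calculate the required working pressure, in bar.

P ≈ 42.0 bar

Rod-side annular area A_ann = π/4 × (34.1² − 12.0²) = 800.2 cm^2
Retraction: pressure acts on the annular area.
P = F / A = 3.36e5 N / A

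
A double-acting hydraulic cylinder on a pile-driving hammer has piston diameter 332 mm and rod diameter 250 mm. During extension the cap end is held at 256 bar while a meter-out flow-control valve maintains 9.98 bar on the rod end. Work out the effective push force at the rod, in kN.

Cap-side area A_cap = π/4 × (332 mm)² = 86570 mm^2
Rod-side annular area A_ann = π/4 × (332² − 250²) = 37480 mm^2
Net thrust = P_cap·A_cap − P_rod·A_ann = 2216 kN − 37.41 kN

F ≈ 2180 kN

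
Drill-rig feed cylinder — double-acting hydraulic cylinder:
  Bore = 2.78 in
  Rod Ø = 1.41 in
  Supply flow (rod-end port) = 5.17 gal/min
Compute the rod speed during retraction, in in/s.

v ≈ 4.41 in/s

Rod-side annular area A_ann = π/4 × (2.78² − 1.41²) = 4.508 in^2
Flow into the rod-end port fills the annular volume.
v = Q / A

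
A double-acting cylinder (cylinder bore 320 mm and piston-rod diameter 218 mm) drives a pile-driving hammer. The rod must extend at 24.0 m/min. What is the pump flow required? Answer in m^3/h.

Cap-side area A_cap = π/4 × (320 mm)² = 80420 mm^2
Q = A × v

Q ≈ 116 m^3/h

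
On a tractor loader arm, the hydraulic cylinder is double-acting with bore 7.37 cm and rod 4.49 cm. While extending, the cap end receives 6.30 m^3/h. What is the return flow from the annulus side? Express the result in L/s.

Q_out ≈ 1.10 L/s

Cap-side area A_cap = π/4 × (7.37 cm)² = 42.66 cm^2
Rod-side annular area A_ann = π/4 × (7.37² − 4.49²) = 26.83 cm^2
Piston speed v = Q_in/A_cap; rod-end outflow Q_out = v × A_ann = Q_in × A_ann/A_cap.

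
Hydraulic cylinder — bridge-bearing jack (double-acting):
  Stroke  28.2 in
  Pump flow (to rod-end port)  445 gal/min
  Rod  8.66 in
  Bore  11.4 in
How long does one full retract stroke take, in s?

t ≈ 0.711 s

Rod-side annular area A_ann = π/4 × (11.4² − 8.66²) = 43.17 in^2
Swept volume V = A × L; t = V / Q = A·L / Q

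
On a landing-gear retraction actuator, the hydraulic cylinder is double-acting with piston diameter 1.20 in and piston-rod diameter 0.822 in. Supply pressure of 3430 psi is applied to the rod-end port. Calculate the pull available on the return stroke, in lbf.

F ≈ 2060 lbf

Rod-side annular area A_ann = π/4 × (1.20² − 0.822²) = 0.6003 in^2
On retraction the pressure acts on the annular area (bore minus rod).
F = P × A_ann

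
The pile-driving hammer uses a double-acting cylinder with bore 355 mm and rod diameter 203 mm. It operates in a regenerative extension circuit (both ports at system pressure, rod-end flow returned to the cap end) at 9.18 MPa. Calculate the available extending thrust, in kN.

With equal pressure on both faces, forces on the annular region cancel; the net push is pressure × rod cross-section.
Rod cross-section A_rod = π/4 × (203 mm)² = 32370 mm^2
F = P × A_rod

F ≈ 297 kN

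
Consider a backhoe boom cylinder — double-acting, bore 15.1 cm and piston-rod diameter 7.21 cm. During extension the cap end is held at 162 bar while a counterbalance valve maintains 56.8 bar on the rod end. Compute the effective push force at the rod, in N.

Cap-side area A_cap = π/4 × (15.1 cm)² = 179.1 cm^2
Rod-side annular area A_ann = π/4 × (15.1² − 7.21²) = 138.3 cm^2
Net thrust = P_cap·A_cap − P_rod·A_ann = 2.901e5 N − 78530 N

F ≈ 2.12e5 N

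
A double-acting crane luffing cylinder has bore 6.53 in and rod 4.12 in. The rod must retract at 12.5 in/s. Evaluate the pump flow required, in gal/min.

Q ≈ 65.4 gal/min

Rod-side annular area A_ann = π/4 × (6.53² − 4.12²) = 20.16 in^2
Q = A × v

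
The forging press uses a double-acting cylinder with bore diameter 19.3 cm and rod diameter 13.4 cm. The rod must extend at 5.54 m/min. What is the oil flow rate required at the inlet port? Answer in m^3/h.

Q ≈ 9.72 m^3/h

Cap-side area A_cap = π/4 × (19.3 cm)² = 292.6 cm^2
Q = A × v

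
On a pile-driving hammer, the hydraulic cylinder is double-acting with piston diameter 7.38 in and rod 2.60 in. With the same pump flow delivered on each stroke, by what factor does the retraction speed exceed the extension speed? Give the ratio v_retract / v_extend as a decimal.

v_ret/v_ext ≈ 1.14

Cap-side area A_cap = π/4 × (7.38 in)² = 42.78 in^2
Rod-side annular area A_ann = π/4 × (7.38² − 2.60²) = 37.47 in^2
For equal Q, v ∝ 1/A, so v_ret/v_ext = A_cap/A_ann.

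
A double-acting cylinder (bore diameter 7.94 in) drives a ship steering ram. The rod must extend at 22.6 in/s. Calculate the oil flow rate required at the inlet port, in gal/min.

Q ≈ 291 gal/min

Cap-side area A_cap = π/4 × (7.94 in)² = 49.51 in^2
Q = A × v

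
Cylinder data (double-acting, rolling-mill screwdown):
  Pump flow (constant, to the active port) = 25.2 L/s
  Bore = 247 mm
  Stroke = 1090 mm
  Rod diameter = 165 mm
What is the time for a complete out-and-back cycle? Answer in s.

Cap-side area A_cap = π/4 × (247 mm)² = 47920 mm^2
Rod-side annular area A_ann = π/4 × (247² − 165²) = 26530 mm^2
t_ext = A_cap·L/Q = 2.073 s
t_ret = A_ann·L/Q = 1.148 s
t_cycle = t_ext + t_ret

t ≈ 3.22 s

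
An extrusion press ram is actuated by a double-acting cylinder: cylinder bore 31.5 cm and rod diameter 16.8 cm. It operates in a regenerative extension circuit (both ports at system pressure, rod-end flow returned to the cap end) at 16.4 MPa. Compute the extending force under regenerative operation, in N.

F ≈ 3.64e5 N

With equal pressure on both faces, forces on the annular region cancel; the net push is pressure × rod cross-section.
Rod cross-section A_rod = π/4 × (16.8 cm)² = 221.7 cm^2
F = P × A_rod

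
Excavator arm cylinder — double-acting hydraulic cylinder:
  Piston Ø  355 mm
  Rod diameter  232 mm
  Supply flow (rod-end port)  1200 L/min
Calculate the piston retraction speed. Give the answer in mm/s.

Rod-side annular area A_ann = π/4 × (355² − 232²) = 56710 mm^2
Flow into the rod-end port fills the annular volume.
v = Q / A

v ≈ 353 mm/s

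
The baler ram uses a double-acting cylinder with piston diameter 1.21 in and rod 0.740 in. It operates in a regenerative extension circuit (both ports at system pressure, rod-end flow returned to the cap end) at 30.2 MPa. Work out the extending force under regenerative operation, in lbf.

F ≈ 1880 lbf

With equal pressure on both faces, forces on the annular region cancel; the net push is pressure × rod cross-section.
Rod cross-section A_rod = π/4 × (0.740 in)² = 0.4301 in^2
F = P × A_rod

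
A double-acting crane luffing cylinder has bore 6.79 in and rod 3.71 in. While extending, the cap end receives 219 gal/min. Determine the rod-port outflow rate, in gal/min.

Cap-side area A_cap = π/4 × (6.79 in)² = 36.21 in^2
Rod-side annular area A_ann = π/4 × (6.79² − 3.71²) = 25.40 in^2
Piston speed v = Q_in/A_cap; rod-end outflow Q_out = v × A_ann = Q_in × A_ann/A_cap.

Q_out ≈ 154 gal/min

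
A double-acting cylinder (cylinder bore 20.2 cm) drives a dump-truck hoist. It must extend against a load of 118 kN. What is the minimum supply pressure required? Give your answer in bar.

Cap-side area A_cap = π/4 × (20.2 cm)² = 320.5 cm^2
P = F / A = 118 kN / A

P ≈ 36.8 bar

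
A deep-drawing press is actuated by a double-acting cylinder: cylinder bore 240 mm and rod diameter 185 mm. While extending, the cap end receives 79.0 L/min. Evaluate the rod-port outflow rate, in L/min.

Cap-side area A_cap = π/4 × (240 mm)² = 45240 mm^2
Rod-side annular area A_ann = π/4 × (240² − 185²) = 18360 mm^2
Piston speed v = Q_in/A_cap; rod-end outflow Q_out = v × A_ann = Q_in × A_ann/A_cap.

Q_out ≈ 32.1 L/min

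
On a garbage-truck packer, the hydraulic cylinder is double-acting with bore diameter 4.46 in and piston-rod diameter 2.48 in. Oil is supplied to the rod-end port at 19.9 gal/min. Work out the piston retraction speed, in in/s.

v ≈ 7.10 in/s

Rod-side annular area A_ann = π/4 × (4.46² − 2.48²) = 10.79 in^2
Flow into the rod-end port fills the annular volume.
v = Q / A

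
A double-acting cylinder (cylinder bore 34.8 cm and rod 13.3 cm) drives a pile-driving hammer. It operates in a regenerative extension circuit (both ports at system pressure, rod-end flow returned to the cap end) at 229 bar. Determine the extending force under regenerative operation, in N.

F ≈ 3.18e5 N

With equal pressure on both faces, forces on the annular region cancel; the net push is pressure × rod cross-section.
Rod cross-section A_rod = π/4 × (13.3 cm)² = 138.9 cm^2
F = P × A_rod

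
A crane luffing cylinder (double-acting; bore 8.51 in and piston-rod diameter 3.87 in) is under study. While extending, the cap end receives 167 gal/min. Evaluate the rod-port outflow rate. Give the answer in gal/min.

Cap-side area A_cap = π/4 × (8.51 in)² = 56.88 in^2
Rod-side annular area A_ann = π/4 × (8.51² − 3.87²) = 45.12 in^2
Piston speed v = Q_in/A_cap; rod-end outflow Q_out = v × A_ann = Q_in × A_ann/A_cap.

Q_out ≈ 132 gal/min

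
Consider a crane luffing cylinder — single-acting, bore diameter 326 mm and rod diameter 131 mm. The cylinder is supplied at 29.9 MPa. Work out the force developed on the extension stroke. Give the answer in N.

F ≈ 2.50e6 N

Cap-side area A_cap = π/4 × (326 mm)² = 83470 mm^2
F = P × A_cap = 29.9 MPa × A_cap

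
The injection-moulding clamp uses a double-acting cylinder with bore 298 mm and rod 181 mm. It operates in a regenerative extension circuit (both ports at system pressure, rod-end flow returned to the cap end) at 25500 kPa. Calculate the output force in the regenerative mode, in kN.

With equal pressure on both faces, forces on the annular region cancel; the net push is pressure × rod cross-section.
Rod cross-section A_rod = π/4 × (181 mm)² = 25730 mm^2
F = P × A_rod

F ≈ 656 kN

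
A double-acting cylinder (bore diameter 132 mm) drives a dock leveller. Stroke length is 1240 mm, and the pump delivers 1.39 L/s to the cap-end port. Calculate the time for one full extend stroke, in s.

Cap-side area A_cap = π/4 × (132 mm)² = 13680 mm^2
Swept volume V = A × L; t = V / Q = A·L / Q

t ≈ 12.2 s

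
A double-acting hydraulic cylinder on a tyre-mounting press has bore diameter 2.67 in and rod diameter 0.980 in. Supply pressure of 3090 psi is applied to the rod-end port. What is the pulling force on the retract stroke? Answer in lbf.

Rod-side annular area A_ann = π/4 × (2.67² − 0.980²) = 4.845 in^2
On retraction the pressure acts on the annular area (bore minus rod).
F = P × A_ann

F ≈ 15000 lbf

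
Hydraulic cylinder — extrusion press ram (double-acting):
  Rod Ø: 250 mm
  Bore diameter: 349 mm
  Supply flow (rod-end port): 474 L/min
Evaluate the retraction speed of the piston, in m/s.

v ≈ 0.170 m/s

Rod-side annular area A_ann = π/4 × (349² − 250²) = 46570 mm^2
Flow into the rod-end port fills the annular volume.
v = Q / A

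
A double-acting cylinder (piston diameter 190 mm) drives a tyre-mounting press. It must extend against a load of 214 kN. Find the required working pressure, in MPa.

Cap-side area A_cap = π/4 × (190 mm)² = 28350 mm^2
P = F / A = 214 kN / A

P ≈ 7.55 MPa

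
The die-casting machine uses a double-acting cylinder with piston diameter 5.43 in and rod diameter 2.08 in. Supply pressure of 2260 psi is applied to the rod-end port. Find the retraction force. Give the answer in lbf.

F ≈ 44700 lbf

Rod-side annular area A_ann = π/4 × (5.43² − 2.08²) = 19.76 in^2
On retraction the pressure acts on the annular area (bore minus rod).
F = P × A_ann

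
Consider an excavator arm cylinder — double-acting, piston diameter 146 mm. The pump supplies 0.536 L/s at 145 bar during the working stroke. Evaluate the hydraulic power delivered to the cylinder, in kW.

W ≈ 7.77 kW

Hydraulic power = P × Q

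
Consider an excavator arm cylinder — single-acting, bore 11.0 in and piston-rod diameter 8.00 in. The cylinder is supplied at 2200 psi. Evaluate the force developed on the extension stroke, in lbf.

Cap-side area A_cap = π/4 × (11.0 in)² = 95.03 in^2
F = P × A_cap = 2200 psi × A_cap

F ≈ 2.09e5 lbf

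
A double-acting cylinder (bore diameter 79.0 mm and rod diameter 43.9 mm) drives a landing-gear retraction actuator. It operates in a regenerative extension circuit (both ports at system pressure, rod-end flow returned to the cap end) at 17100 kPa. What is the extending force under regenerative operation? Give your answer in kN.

F ≈ 25.9 kN

With equal pressure on both faces, forces on the annular region cancel; the net push is pressure × rod cross-section.
Rod cross-section A_rod = π/4 × (43.9 mm)² = 1514 mm^2
F = P × A_rod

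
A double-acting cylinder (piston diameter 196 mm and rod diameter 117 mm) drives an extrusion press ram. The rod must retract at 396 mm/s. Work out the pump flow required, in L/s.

Q ≈ 7.69 L/s

Rod-side annular area A_ann = π/4 × (196² − 117²) = 19420 mm^2
Q = A × v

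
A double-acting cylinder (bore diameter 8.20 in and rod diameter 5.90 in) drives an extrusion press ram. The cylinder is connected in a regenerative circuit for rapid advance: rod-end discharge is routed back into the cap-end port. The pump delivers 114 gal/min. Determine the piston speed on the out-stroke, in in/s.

In regeneration the rod-end outflow joins the pump flow into the cap end, so the net volume the pump must supply per unit advance equals the rod cross-section area.
Rod cross-section A_rod = π/4 × (5.90 in)² = 27.34 in^2
v = Q_pump / A_rod

v ≈ 16.1 in/s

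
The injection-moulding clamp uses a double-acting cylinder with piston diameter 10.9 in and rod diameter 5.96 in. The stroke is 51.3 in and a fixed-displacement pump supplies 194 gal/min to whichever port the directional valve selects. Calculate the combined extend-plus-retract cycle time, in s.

t ≈ 10.9 s

Cap-side area A_cap = π/4 × (10.9 in)² = 93.31 in^2
Rod-side annular area A_ann = π/4 × (10.9² − 5.96²) = 65.41 in^2
t_ext = A_cap·L/Q = 6.409 s
t_ret = A_ann·L/Q = 4.493 s
t_cycle = t_ext + t_ret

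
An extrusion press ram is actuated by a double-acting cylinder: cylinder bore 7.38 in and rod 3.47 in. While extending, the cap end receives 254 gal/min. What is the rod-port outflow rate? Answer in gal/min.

Cap-side area A_cap = π/4 × (7.38 in)² = 42.78 in^2
Rod-side annular area A_ann = π/4 × (7.38² − 3.47²) = 33.32 in^2
Piston speed v = Q_in/A_cap; rod-end outflow Q_out = v × A_ann = Q_in × A_ann/A_cap.

Q_out ≈ 198 gal/min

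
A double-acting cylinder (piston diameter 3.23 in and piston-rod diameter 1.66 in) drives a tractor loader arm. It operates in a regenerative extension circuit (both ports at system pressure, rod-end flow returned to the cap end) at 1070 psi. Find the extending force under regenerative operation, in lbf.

F ≈ 2320 lbf

With equal pressure on both faces, forces on the annular region cancel; the net push is pressure × rod cross-section.
Rod cross-section A_rod = π/4 × (1.66 in)² = 2.164 in^2
F = P × A_rod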